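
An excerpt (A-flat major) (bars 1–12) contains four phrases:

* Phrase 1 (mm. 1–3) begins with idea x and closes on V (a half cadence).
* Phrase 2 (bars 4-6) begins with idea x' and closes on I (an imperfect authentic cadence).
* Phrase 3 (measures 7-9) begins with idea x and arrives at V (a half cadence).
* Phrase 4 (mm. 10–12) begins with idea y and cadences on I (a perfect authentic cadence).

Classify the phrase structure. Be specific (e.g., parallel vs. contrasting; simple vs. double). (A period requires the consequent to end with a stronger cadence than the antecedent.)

Four phrases in two halves: the first half (mm. 1–6) ends with an imperfect authentic cadence, the second (mm. 7-12) with a perfect authentic cadence — a large antecedent–consequent pair, i.e. a double period.
Phrase 3 begins with the same material as phrase 1, making it parallel.

parallel double period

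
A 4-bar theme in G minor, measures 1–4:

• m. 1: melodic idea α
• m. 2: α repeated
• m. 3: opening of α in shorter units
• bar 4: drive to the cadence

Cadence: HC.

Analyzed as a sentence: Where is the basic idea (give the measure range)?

measures 1–1

The presentation of a sentence is the basic idea (measure 1) plus its repetition (bar 2); the basic idea is therefore measure 1.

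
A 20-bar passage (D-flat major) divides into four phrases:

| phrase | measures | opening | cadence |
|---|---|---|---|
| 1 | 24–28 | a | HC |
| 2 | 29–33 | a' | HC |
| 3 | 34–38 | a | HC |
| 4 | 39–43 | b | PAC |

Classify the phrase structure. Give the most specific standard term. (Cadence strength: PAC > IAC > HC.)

Four phrases in two halves: the first half (bars 24-33) ends with a half cadence, the second (mm. 34–43) with a perfect authentic cadence — a large antecedent–consequent pair, i.e. a double period.
Phrase 3 begins with the same material as phrase 1, making it parallel.

parallel double period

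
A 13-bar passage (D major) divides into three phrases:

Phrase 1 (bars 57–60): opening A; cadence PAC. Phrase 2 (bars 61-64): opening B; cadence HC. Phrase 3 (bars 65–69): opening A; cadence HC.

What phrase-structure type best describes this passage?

The final phrase closes with a half cadence, which is not stronger than the preceding half cadence; the 3 phrases lack an overall antecedent–consequent design and so form a phrase group.

phrase group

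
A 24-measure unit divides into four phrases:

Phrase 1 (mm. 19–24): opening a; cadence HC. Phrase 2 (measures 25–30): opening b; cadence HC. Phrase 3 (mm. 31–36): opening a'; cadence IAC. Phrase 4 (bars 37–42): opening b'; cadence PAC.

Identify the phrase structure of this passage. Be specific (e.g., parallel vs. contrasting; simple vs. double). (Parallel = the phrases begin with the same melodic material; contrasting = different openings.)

Four phrases in two halves: the first half (measures 19-30) ends with a half cadence, the second (mm. 31–42) with a perfect authentic cadence — a large antecedent–consequent pair, i.e. a double period.
Phrase 3 begins with the same material as phrase 1, making it parallel.

parallel double period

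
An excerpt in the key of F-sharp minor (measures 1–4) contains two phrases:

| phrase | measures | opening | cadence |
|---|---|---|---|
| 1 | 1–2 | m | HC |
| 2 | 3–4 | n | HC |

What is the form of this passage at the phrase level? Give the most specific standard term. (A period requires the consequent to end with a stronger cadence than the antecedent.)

phrase group

The second phrase closes with a half cadence, which is not stronger than the first phrase's half cadence; without a weak→strong cadential pair there is no antecedent–consequent relationship, so this is a phrase group rather than a period.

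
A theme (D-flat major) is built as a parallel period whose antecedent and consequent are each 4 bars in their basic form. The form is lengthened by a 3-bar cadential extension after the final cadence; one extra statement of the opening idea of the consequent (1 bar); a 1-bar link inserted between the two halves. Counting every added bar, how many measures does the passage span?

Basic parallel period: 4 + 4 = 8 bars.
8 (basic form) + 3 (cadential extension) + 1 (extra statement) + 1 (link) = 13.

13 measures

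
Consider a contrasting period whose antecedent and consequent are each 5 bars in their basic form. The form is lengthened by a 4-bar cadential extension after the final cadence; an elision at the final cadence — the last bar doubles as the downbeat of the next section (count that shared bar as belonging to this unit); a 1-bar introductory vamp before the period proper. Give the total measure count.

Basic contrasting period: 5 + 5 = 10 bars.
10 (basic form) + 4 (cadential extension) + 1 (introduction) = 15.
The elision shares a bar with the next section but does not change this unit's count.

15 measures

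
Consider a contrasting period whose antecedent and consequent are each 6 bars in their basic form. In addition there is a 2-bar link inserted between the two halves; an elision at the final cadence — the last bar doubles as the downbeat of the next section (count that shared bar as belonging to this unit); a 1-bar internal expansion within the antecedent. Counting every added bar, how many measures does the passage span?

15 measures

Basic contrasting period: 6 + 6 = 12 bars.
12 (basic form) + 2 (link) + 1 (internal expansion) = 15.
The elision shares a bar with the next section but does not change this unit's count.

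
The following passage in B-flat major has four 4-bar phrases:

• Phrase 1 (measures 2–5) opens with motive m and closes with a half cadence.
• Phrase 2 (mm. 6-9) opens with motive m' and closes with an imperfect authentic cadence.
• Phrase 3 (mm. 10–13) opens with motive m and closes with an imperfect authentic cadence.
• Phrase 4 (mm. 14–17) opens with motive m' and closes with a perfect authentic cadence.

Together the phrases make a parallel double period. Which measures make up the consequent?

In a double period the first pair of phrases (ending imperfect authentic cadence) is the large antecedent and the second pair (ending perfect authentic cadence) is the large consequent; the consequent is measures 10–17.

measures 10–17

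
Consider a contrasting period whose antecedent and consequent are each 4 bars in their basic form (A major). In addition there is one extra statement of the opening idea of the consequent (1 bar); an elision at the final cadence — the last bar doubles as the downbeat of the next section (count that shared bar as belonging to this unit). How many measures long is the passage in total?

9 measures

Basic contrasting period: 4 + 4 = 8 bars.
8 (basic form) + 1 (extra statement) = 9.
The elision shares a bar with the next section but does not change this unit's count.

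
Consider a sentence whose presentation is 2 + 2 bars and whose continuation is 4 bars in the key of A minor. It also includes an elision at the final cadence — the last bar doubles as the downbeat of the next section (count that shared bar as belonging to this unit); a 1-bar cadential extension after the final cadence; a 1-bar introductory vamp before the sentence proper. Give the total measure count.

Basic sentence: 2 + 2 + 4 = 8 bars.
8 (basic form) + 1 (cadential extension) + 1 (introduction) = 10.
The elision shares a bar with the next section but does not change this unit's count.

10 measures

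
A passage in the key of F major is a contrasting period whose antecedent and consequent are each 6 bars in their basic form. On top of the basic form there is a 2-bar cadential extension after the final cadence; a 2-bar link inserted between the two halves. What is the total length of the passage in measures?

16 measures

Basic contrasting period: 6 + 6 = 12 bars.
12 (basic form) + 2 (cadential extension) + 2 (link) = 16.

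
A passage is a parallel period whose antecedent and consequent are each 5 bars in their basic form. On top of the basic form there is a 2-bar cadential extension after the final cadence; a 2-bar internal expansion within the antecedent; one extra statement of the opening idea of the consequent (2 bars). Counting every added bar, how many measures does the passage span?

16 measures

Basic parallel period: 5 + 5 = 10 bars.
10 (basic form) + 2 (cadential extension) + 2 (internal expansion) + 2 (extra statement) = 16.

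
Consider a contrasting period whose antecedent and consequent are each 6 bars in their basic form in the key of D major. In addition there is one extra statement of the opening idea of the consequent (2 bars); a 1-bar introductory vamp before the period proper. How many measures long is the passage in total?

15 measures

Basic contrasting period: 6 + 6 = 12 bars.
12 (basic form) + 2 (extra statement) + 1 (introduction) = 15.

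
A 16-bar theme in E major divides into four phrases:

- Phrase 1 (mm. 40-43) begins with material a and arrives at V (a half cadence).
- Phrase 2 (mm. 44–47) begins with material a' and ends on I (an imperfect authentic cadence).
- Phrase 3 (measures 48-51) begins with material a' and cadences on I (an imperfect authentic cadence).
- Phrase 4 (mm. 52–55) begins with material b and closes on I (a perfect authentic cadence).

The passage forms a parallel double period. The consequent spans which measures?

measures 48–55

In a double period the four phrases pair into a large antecedent (phrases 1–2, ending imperfect authentic cadence) and a large consequent (phrases 3–4, ending perfect authentic cadence). The consequent spans mm. 48-55.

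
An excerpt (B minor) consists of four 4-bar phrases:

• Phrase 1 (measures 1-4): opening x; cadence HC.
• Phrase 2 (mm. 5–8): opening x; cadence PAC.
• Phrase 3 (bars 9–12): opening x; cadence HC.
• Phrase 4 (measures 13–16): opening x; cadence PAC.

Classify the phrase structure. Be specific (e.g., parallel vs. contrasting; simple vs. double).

The cadence pattern HC–PAC–HC–PAC is weak–strong twice, and phrases 3–4 restate phrases 1–2: a period heard twice, not a double period (which would end weakly at phrase 2).

repeated period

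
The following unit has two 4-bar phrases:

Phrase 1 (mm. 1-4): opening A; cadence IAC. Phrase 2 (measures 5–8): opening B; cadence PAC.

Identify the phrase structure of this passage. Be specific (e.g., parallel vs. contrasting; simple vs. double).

Phrase 1 ends with an imperfect authentic cadence (weaker) and phrase 2 with a perfect authentic cadence (stronger): antecedent + consequent = a period.
The two phrases open with different material (A / B), so the period is contrasting.

contrasting period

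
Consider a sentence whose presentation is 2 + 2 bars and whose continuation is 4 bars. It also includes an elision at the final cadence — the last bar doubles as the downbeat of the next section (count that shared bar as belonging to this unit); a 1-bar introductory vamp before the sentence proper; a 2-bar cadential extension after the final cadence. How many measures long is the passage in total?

11 measures

Basic sentence: 2 + 2 + 4 = 8 bars.
8 (basic form) + 1 (introduction) + 2 (cadential extension) = 11.
The elision shares a bar with the next section but does not change this unit's count.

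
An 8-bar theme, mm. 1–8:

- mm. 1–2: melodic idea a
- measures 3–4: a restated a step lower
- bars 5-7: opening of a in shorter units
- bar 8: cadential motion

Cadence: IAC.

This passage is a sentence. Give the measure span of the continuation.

After the presentation (mm. 1–4), the continuation covers the fragmentation through the cadence: bars 5–8.

measures 5–8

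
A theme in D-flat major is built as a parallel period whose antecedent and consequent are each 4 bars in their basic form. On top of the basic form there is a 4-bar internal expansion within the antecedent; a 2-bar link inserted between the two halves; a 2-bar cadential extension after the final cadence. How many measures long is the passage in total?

Basic parallel period: 4 + 4 = 8 bars.
8 (basic form) + 4 (internal expansion) + 2 (link) + 2 (cadential extension) = 16.

16 measures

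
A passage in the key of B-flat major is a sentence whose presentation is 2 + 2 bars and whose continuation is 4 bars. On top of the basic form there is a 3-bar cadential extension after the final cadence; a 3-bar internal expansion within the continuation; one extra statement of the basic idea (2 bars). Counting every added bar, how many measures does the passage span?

16 measures

Basic sentence: 2 + 2 + 4 = 8 bars.
8 (basic form) + 3 (cadential extension) + 3 (internal expansion) + 2 (extra statement) = 16.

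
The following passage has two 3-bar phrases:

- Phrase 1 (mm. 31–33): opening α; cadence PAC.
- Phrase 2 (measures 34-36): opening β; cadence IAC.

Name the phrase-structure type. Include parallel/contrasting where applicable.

The second phrase closes with an imperfect authentic cadence, which is not stronger than the first phrase's perfect authentic cadence; without a weak→strong cadential pair there is no antecedent–consequent relationship, so this is a phrase group rather than a period.

phrase group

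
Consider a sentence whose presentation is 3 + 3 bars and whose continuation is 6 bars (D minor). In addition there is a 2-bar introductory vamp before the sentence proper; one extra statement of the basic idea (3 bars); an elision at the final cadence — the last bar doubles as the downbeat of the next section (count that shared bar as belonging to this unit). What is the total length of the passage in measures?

Basic sentence: 3 + 3 + 6 = 12 bars.
12 (basic form) + 2 (introduction) + 3 (extra statement) = 17.
The elision shares a bar with the next section but does not change this unit's count.

17 measures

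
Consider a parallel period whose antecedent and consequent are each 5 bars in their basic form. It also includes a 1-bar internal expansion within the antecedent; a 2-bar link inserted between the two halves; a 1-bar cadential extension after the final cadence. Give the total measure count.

14 measures

Basic parallel period: 5 + 5 = 10 bars.
10 (basic form) + 1 (internal expansion) + 2 (link) + 1 (cadential extension) = 14.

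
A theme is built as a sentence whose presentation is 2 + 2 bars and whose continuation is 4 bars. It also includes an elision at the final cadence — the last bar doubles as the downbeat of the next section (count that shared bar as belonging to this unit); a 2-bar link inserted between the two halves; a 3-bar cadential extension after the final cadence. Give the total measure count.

Basic sentence: 2 + 2 + 4 = 8 bars.
8 (basic form) + 2 (link) + 3 (cadential extension) = 13.
The elision shares a bar with the next section but does not change this unit's count.

13 measures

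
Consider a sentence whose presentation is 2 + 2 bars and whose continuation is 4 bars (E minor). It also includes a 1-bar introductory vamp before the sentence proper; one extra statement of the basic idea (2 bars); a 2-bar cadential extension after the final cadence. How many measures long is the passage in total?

13 measures

Basic sentence: 2 + 2 + 4 = 8 bars.
8 (basic form) + 1 (introduction) + 2 (extra statement) + 2 (cadential extension) = 13.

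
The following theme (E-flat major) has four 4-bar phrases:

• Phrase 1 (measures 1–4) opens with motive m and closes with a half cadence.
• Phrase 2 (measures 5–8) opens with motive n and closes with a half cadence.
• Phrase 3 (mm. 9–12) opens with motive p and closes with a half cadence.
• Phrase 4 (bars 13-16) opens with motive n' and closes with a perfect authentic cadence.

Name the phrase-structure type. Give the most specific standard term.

contrasting double period

Four phrases in two halves: the first half (mm. 1–8) ends with a half cadence, the second (mm. 9–16) with a perfect authentic cadence — a large antecedent–consequent pair, i.e. a double period.
Phrase 3 begins with different material from phrase 1, making it contrasting.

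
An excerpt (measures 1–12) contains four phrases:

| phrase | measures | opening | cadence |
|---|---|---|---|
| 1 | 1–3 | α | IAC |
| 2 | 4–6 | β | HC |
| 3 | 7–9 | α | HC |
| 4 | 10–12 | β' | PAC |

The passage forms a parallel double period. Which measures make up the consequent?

measures 7–12

In a double period the first pair of phrases (ending half cadence) is the large antecedent and the second pair (ending perfect authentic cadence) is the large consequent; the consequent is measures 7–12.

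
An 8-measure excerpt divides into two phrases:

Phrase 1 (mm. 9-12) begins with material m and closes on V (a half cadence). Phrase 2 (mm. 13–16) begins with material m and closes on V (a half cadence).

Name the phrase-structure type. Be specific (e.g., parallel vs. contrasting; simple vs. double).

Both phrases have the same opening (m) and the same cadence (half cadence): the second is a restatement, not a consequent, so this is a repeated phrase rather than a period.

repeated phrase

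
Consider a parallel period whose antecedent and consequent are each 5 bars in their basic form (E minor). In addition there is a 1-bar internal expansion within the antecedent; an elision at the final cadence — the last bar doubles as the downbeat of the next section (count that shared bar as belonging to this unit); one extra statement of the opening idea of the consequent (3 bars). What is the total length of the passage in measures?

14 measures

Basic parallel period: 5 + 5 = 10 bars.
10 (basic form) + 1 (internal expansion) + 3 (extra statement) = 14.
The elision shares a bar with the next section but does not change this unit's count.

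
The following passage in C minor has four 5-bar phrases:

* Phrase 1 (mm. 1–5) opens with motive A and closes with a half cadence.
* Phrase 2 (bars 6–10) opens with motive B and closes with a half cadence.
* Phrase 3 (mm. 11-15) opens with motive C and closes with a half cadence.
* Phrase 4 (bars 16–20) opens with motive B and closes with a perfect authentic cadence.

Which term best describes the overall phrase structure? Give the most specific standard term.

Four phrases in two halves: the first half (bars 1–10) ends with a half cadence, the second (mm. 11–20) with a perfect authentic cadence — a large antecedent–consequent pair, i.e. a double period.
Phrase 3 begins with different material from phrase 1, making it contrasting.

contrasting double period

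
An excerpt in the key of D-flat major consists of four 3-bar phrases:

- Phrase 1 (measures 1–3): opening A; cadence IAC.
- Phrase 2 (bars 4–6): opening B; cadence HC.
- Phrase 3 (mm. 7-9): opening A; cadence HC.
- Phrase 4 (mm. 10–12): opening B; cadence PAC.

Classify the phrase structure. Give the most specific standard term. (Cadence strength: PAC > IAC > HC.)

parallel double period

Four phrases in two halves: the first half (bars 1–6) ends with a half cadence, the second (mm. 7-12) with a perfect authentic cadence — a large antecedent–consequent pair, i.e. a double period.
Phrase 3 begins with the same material as phrase 1, making it parallel.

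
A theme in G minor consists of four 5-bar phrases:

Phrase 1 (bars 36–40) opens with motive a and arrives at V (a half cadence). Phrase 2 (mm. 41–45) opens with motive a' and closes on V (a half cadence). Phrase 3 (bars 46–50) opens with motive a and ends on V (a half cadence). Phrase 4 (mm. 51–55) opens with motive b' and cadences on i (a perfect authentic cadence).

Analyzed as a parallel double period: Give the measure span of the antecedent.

In a double period the four phrases pair into a large antecedent (phrases 1–2, ending half cadence) and a large consequent (phrases 3–4, ending perfect authentic cadence). The antecedent spans bars 36-45.

measures 36–45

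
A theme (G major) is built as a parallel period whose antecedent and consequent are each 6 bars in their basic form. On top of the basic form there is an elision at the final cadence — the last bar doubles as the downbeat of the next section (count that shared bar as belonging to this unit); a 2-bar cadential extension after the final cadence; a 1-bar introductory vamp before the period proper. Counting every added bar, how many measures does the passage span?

Basic parallel period: 6 + 6 = 12 bars.
12 (basic form) + 2 (cadential extension) + 1 (introduction) = 15.
The elision shares a bar with the next section but does not change this unit's count.

15 measures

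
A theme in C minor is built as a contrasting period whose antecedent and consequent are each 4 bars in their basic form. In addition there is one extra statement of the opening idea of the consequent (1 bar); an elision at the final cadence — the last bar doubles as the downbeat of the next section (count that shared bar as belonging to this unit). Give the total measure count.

Basic contrasting period: 4 + 4 = 8 bars.
8 (basic form) + 1 (extra statement) = 9.
The elision shares a bar with the next section but does not change this unit's count.

9 measures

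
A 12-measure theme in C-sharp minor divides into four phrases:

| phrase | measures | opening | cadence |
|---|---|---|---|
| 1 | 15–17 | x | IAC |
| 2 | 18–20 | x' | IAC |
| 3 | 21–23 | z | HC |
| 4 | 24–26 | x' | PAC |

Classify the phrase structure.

Four phrases in two halves: the first half (measures 15–20) ends with an imperfect authentic cadence, the second (bars 21-26) with a perfect authentic cadence — a large antecedent–consequent pair, i.e. a double period.
Phrase 3 begins with different material from phrase 1, making it contrasting.

contrasting double period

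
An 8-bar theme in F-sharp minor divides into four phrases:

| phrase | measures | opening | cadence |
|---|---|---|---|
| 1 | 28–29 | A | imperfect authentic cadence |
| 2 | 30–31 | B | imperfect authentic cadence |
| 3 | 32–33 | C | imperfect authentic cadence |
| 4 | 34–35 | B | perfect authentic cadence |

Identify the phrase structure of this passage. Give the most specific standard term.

Four phrases in two halves: the first half (mm. 28–31) ends with an imperfect authentic cadence, the second (mm. 32–35) with a perfect authentic cadence — a large antecedent–consequent pair, i.e. a double period.
Phrase 3 begins with different material from phrase 1, making it contrasting.

contrasting double period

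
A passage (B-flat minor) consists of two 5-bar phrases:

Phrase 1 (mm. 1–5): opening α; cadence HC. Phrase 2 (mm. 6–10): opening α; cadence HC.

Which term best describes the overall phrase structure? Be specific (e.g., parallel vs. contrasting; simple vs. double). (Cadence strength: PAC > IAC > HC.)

repeated phrase

Both phrases have the same opening (α) and the same cadence (half cadence): the second is a restatement, not a consequent, so this is a repeated phrase rather than a period.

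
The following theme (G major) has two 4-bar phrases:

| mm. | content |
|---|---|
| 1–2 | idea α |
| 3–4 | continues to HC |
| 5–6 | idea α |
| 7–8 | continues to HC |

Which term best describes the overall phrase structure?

repeated phrase

Both phrases have the same opening (α) and the same cadence (half cadence): the second is a restatement, not a consequent, so this is a repeated phrase rather than a period.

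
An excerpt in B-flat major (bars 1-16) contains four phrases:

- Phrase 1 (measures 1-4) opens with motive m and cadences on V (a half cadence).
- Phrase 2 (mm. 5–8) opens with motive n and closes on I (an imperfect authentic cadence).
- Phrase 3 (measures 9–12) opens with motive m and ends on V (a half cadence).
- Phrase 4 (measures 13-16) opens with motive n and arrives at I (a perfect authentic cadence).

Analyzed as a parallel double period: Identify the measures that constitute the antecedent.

measures 1–8

In a double period the four phrases pair into a large antecedent (phrases 1–2, ending imperfect authentic cadence) and a large consequent (phrases 3–4, ending perfect authentic cadence). The antecedent spans mm. 1–8.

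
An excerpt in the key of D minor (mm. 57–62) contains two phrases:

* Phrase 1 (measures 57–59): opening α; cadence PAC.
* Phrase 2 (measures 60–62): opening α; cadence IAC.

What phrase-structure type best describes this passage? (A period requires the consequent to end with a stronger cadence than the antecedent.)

phrase group

The second phrase closes with an imperfect authentic cadence, which is not stronger than the first phrase's perfect authentic cadence; without a weak→strong cadential pair there is no antecedent–consequent relationship, so this is a phrase group rather than a period.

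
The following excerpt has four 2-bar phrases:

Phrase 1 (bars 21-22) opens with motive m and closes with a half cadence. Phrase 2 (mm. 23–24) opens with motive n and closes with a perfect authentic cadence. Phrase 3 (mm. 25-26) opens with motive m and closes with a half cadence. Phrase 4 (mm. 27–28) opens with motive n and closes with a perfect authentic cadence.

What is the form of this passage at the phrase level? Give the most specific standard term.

repeated period

The cadence pattern HC–PAC–HC–PAC is weak–strong twice, and phrases 3–4 restate phrases 1–2: a period heard twice, not a double period (which would end weakly at phrase 2).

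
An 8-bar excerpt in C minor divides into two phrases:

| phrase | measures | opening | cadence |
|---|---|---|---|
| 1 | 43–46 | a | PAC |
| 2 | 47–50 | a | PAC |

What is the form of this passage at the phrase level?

Both phrases have the same opening (a) and the same cadence (perfect authentic cadence): the second is a restatement, not a consequent, so this is a repeated phrase rather than a period.

repeated phrase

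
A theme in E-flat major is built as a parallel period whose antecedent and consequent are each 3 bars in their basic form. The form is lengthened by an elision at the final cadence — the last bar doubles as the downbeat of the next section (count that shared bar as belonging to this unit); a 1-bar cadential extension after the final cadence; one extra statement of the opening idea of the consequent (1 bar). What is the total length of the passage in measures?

Basic parallel period: 3 + 3 = 6 bars.
6 (basic form) + 1 (cadential extension) + 1 (extra statement) = 8.
The elision shares a bar with the next section but does not change this unit's count.

8 measures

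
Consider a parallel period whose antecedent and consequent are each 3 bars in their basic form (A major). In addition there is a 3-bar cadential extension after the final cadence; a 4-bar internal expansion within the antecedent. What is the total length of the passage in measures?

13 measures

Basic parallel period: 3 + 3 = 6 bars.
6 (basic form) + 3 (cadential extension) + 4 (internal expansion) = 13.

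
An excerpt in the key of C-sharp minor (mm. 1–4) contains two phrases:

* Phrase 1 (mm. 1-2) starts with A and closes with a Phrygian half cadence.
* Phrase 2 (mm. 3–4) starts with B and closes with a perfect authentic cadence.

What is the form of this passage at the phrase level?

contrasting period

Phrase 1 ends with a Phrygian half cadence (weaker) and phrase 2 with a perfect authentic cadence (stronger): antecedent + consequent = a period.
The two phrases open with different material (A / B), so the period is contrasting.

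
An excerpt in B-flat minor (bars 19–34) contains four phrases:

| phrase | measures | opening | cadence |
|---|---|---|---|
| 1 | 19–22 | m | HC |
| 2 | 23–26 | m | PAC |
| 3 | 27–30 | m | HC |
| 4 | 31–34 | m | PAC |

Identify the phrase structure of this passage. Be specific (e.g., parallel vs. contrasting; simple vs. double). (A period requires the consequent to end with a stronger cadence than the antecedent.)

The cadence pattern HC–PAC–HC–PAC is weak–strong twice, and phrases 3–4 restate phrases 1–2: a period heard twice, not a double period (which would end weakly at phrase 2).

repeated period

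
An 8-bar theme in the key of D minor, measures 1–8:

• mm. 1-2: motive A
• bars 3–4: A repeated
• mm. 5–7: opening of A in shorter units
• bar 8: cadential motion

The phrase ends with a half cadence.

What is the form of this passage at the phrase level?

Basic idea (measures 1–2) + its repetition (measures 3-4) form the presentation; fragmentation and cadence (bars 5–8) form the continuation — the 8-bar whole is a sentence.

sentence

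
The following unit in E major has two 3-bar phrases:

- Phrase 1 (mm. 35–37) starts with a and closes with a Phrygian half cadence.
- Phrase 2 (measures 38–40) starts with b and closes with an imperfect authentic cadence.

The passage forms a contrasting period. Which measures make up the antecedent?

measures 35–37

The phrase ending with the weaker cadence (Phrygian half cadence) is the antecedent; the one ending more conclusively (imperfect authentic cadence) is the consequent. The antecedent is measures 35–37.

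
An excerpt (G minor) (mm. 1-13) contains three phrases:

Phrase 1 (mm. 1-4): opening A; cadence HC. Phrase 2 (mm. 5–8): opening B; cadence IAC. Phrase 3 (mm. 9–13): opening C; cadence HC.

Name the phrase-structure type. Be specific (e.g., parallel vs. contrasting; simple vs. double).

The final phrase closes with a half cadence, which is not stronger than the preceding imperfect authentic cadence; the 3 phrases lack an overall antecedent–consequent design and so form a phrase group.

phrase group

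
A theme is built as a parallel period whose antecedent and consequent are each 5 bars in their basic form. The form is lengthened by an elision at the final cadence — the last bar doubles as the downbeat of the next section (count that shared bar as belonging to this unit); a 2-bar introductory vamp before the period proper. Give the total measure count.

Basic parallel period: 5 + 5 = 10 bars.
10 (basic form) + 2 (introduction) = 12.
The elision shares a bar with the next section but does not change this unit's count.

12 measures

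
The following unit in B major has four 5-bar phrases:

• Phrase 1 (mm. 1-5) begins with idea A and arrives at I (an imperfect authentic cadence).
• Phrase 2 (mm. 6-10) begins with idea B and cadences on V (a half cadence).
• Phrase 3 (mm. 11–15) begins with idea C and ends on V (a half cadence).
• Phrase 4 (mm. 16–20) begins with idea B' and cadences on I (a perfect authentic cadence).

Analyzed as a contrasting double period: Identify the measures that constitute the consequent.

measures 11–20

In a double period the four phrases pair into a large antecedent (phrases 1–2, ending half cadence) and a large consequent (phrases 3–4, ending perfect authentic cadence). The consequent spans mm. 11–20.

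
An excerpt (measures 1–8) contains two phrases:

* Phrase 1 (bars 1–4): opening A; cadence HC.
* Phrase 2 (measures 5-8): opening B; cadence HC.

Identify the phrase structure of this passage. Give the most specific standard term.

The second phrase closes with a half cadence, which is not stronger than the first phrase's half cadence; without a weak→strong cadential pair there is no antecedent–consequent relationship, so this is a phrase group rather than a period.

phrase group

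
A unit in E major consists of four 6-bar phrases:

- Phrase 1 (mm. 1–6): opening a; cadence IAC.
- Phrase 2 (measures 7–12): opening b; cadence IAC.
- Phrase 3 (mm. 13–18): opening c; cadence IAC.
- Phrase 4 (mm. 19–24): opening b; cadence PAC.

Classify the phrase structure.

Four phrases in two halves: the first half (measures 1–12) ends with an imperfect authentic cadence, the second (measures 13–24) with a perfect authentic cadence — a large antecedent–consequent pair, i.e. a double period.
Phrase 3 begins with different material from phrase 1, making it contrasting.

contrasting double period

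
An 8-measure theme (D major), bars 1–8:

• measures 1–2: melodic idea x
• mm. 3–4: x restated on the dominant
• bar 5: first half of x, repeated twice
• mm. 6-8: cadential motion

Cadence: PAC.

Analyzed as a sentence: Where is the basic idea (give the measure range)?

The presentation of a sentence is the basic idea (mm. 1-2) plus its repetition (measures 3–4); the basic idea is therefore measures 1–2.

measures 1–2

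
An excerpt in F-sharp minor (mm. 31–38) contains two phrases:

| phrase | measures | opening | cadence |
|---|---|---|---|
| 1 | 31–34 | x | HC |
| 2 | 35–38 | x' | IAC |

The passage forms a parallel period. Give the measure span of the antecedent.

measures 31–34

The phrase ending with the weaker cadence (half cadence) is the antecedent; the one ending more conclusively (imperfect authentic cadence) is the consequent. The antecedent is measures 31–34.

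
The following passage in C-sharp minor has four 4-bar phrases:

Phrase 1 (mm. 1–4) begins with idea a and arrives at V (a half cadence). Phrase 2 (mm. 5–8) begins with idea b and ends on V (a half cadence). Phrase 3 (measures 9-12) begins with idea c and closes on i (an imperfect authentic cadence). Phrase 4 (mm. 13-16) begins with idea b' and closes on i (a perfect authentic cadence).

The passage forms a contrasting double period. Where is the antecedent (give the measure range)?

In a double period the four phrases pair into a large antecedent (phrases 1–2, ending half cadence) and a large consequent (phrases 3–4, ending perfect authentic cadence). The antecedent spans bars 1–8.

measures 1–8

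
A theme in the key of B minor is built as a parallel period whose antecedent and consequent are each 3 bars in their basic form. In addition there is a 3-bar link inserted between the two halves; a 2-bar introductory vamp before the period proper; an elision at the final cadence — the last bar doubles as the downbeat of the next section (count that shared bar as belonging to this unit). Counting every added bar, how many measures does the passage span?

11 measures

Basic parallel period: 3 + 3 = 6 bars.
6 (basic form) + 3 (link) + 2 (introduction) = 11.
The elision shares a bar with the next section but does not change this unit's count.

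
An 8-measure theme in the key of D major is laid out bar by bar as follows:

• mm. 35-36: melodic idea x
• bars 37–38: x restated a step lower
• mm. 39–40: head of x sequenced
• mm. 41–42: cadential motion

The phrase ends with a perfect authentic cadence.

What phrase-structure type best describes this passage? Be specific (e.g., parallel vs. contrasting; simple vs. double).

sentence

Basic idea (measures 35–36) + its repetition (bars 37–38) form the presentation; fragmentation and cadence (mm. 39–42) form the continuation — the 8-bar whole is a sentence.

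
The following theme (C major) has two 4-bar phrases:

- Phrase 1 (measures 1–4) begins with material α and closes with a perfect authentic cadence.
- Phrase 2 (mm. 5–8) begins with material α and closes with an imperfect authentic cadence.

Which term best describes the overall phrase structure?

phrase group

The second phrase closes with an imperfect authentic cadence, which is not stronger than the first phrase's perfect authentic cadence; without a weak→strong cadential pair there is no antecedent–consequent relationship, so this is a phrase group rather than a period.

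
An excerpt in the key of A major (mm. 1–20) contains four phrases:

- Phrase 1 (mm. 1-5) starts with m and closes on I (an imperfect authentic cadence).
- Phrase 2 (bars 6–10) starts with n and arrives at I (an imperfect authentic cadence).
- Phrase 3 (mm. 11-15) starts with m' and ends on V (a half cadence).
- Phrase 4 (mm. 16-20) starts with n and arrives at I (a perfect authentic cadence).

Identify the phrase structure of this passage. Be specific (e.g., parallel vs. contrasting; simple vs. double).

Four phrases in two halves: the first half (bars 1–10) ends with an imperfect authentic cadence, the second (mm. 11–20) with a perfect authentic cadence — a large antecedent–consequent pair, i.e. a double period.
Phrase 3 begins with the same material as phrase 1, making it parallel.

parallel double period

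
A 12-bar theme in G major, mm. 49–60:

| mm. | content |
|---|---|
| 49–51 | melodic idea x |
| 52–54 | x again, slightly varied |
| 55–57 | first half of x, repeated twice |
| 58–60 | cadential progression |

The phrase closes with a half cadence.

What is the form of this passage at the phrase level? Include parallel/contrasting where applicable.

Basic idea (bars 49–51) + its repetition (bars 52-54) form the presentation; fragmentation and cadence (measures 55-60) form the continuation — the 12-bar whole is a sentence.

sentence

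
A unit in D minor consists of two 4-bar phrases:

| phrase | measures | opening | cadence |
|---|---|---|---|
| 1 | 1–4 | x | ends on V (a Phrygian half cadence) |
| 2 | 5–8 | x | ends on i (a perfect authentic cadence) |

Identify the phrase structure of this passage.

parallel period

Phrase 1 ends with a Phrygian half cadence (weaker) and phrase 2 with a perfect authentic cadence (stronger): antecedent + consequent = a period.
The two phrases open with the same material (x / x), so the period is parallel.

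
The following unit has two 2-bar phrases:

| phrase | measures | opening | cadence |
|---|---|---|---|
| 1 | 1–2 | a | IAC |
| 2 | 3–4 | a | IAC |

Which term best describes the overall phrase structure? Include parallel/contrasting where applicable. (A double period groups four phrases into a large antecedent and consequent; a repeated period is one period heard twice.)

repeated phrase

Both phrases have the same opening (a) and the same cadence (imperfect authentic cadence): the second is a restatement, not a consequent, so this is a repeated phrase rather than a period.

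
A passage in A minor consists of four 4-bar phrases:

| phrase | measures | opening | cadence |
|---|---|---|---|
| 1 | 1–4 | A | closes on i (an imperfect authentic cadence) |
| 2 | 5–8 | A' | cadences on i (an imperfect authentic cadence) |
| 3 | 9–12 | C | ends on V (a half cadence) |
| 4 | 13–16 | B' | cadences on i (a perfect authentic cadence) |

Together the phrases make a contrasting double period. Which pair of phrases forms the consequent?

In a double period the first pair of phrases (ending imperfect authentic cadence) is the large antecedent and the second pair (ending perfect authentic cadence) is the large consequent; the consequent is phrases 3 and 4.

phrases 3 and 4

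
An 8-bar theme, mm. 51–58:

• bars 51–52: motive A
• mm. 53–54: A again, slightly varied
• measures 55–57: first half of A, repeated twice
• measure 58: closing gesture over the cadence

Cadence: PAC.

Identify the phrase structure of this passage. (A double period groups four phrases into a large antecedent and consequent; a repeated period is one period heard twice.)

Basic idea (mm. 51-52) + its repetition (mm. 53–54) form the presentation; fragmentation and cadence (measures 55–58) form the continuation — the 8-bar whole is a sentence.

sentence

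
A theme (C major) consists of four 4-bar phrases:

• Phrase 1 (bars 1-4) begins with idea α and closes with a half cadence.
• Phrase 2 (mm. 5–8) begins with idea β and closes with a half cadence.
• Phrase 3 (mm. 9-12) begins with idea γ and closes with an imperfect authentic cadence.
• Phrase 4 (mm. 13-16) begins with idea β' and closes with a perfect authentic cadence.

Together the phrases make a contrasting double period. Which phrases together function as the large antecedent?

phrases 1 and 2

In a double period the first pair of phrases (ending half cadence) is the large antecedent and the second pair (ending perfect authentic cadence) is the large consequent; the antecedent is phrases 1 and 2.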